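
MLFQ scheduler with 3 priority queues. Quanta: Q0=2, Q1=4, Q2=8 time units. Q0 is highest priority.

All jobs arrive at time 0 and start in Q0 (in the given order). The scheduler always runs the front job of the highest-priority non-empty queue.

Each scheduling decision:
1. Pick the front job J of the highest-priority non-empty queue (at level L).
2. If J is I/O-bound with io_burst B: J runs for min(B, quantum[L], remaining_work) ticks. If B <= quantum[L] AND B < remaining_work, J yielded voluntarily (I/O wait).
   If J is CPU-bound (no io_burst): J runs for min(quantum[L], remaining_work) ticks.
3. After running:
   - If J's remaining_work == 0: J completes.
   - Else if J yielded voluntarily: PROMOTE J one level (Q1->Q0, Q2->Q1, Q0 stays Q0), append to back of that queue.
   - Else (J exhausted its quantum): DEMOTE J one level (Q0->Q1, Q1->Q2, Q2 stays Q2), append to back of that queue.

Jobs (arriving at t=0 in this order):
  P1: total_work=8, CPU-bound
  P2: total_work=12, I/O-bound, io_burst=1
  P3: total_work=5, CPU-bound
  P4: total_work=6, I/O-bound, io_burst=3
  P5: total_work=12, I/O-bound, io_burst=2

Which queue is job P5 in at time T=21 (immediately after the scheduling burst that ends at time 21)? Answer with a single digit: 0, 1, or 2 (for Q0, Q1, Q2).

t=0-2: P1@Q0 runs 2, rem=6, quantum used, demote→Q1. Q0=[P2,P3,P4,P5] Q1=[P1] Q2=[]
t=2-3: P2@Q0 runs 1, rem=11, I/O yield, promote→Q0. Q0=[P3,P4,P5,P2] Q1=[P1] Q2=[]
t=3-5: P3@Q0 runs 2, rem=3, quantum used, demote→Q1. Q0=[P4,P5,P2] Q1=[P1,P3] Q2=[]
t=5-7: P4@Q0 runs 2, rem=4, quantum used, demote→Q1. Q0=[P5,P2] Q1=[P1,P3,P4] Q2=[]
t=7-9: P5@Q0 runs 2, rem=10, I/O yield, promote→Q0. Q0=[P2,P5] Q1=[P1,P3,P4] Q2=[]
t=9-10: P2@Q0 runs 1, rem=10, I/O yield, promote→Q0. Q0=[P5,P2] Q1=[P1,P3,P4] Q2=[]
t=10-12: P5@Q0 runs 2, rem=8, I/O yield, promote→Q0. Q0=[P2,P5] Q1=[P1,P3,P4] Q2=[]
t=12-13: P2@Q0 runs 1, rem=9, I/O yield, promote→Q0. Q0=[P5,P2] Q1=[P1,P3,P4] Q2=[]
t=13-15: P5@Q0 runs 2, rem=6, I/O yield, promote→Q0. Q0=[P2,P5] Q1=[P1,P3,P4] Q2=[]
t=15-16: P2@Q0 runs 1, rem=8, I/O yield, promote→Q0. Q0=[P5,P2] Q1=[P1,P3,P4] Q2=[]
t=16-18: P5@Q0 runs 2, rem=4, I/O yield, promote→Q0. Q0=[P2,P5] Q1=[P1,P3,P4] Q2=[]
t=18-19: P2@Q0 runs 1, rem=7, I/O yield, promote→Q0. Q0=[P5,P2] Q1=[P1,P3,P4] Q2=[]
t=19-21: P5@Q0 runs 2, rem=2, I/O yield, promote→Q0. Q0=[P2,P5] Q1=[P1,P3,P4] Q2=[]
t=21-22: P2@Q0 runs 1, rem=6, I/O yield, promote→Q0. Q0=[P5,P2] Q1=[P1,P3,P4] Q2=[]
t=22-24: P5@Q0 runs 2, rem=0, completes. Q0=[P2] Q1=[P1,P3,P4] Q2=[]
t=24-25: P2@Q0 runs 1, rem=5, I/O yield, promote→Q0. Q0=[P2] Q1=[P1,P3,P4] Q2=[]
t=25-26: P2@Q0 runs 1, rem=4, I/O yield, promote→Q0. Q0=[P2] Q1=[P1,P3,P4] Q2=[]
t=26-27: P2@Q0 runs 1, rem=3, I/O yield, promote→Q0. Q0=[P2] Q1=[P1,P3,P4] Q2=[]
t=27-28: P2@Q0 runs 1, rem=2, I/O yield, promote→Q0. Q0=[P2] Q1=[P1,P3,P4] Q2=[]
t=28-29: P2@Q0 runs 1, rem=1, I/O yield, promote→Q0. Q0=[P2] Q1=[P1,P3,P4] Q2=[]
t=29-30: P2@Q0 runs 1, rem=0, completes. Q0=[] Q1=[P1,P3,P4] Q2=[]
t=30-34: P1@Q1 runs 4, rem=2, quantum used, demote→Q2. Q0=[] Q1=[P3,P4] Q2=[P1]
t=34-37: P3@Q1 runs 3, rem=0, completes. Q0=[] Q1=[P4] Q2=[P1]
t=37-40: P4@Q1 runs 3, rem=1, I/O yield, promote→Q0. Q0=[P4] Q1=[] Q2=[P1]
t=40-41: P4@Q0 runs 1, rem=0, completes. Q0=[] Q1=[] Q2=[P1]
t=41-43: P1@Q2 runs 2, rem=0, completes. Q0=[] Q1=[] Q2=[]

Answer: 0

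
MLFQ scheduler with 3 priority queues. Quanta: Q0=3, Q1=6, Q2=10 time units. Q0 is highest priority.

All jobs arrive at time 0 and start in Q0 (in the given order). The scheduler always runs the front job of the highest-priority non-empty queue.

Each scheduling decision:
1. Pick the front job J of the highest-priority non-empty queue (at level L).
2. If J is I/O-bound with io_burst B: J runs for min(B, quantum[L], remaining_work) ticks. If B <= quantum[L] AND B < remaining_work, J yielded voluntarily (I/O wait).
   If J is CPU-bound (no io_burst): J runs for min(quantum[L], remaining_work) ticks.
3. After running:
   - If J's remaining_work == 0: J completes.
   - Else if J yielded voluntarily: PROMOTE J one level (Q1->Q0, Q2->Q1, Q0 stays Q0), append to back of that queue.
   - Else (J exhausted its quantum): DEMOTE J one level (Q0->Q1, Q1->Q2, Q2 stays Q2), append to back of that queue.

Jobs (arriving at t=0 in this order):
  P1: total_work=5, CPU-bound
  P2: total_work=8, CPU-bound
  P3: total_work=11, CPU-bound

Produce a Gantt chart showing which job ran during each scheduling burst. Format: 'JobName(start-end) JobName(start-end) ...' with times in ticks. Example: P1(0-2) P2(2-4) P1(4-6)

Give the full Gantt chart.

t=0-3: P1@Q0 runs 3, rem=2, quantum used, demote→Q1. Q0=[P2,P3] Q1=[P1] Q2=[]
t=3-6: P2@Q0 runs 3, rem=5, quantum used, demote→Q1. Q0=[P3] Q1=[P1,P2] Q2=[]
t=6-9: P3@Q0 runs 3, rem=8, quantum used, demote→Q1. Q0=[] Q1=[P1,P2,P3] Q2=[]
t=9-11: P1@Q1 runs 2, rem=0, completes. Q0=[] Q1=[P2,P3] Q2=[]
t=11-16: P2@Q1 runs 5, rem=0, completes. Q0=[] Q1=[P3] Q2=[]
t=16-22: P3@Q1 runs 6, rem=2, quantum used, demote→Q2. Q0=[] Q1=[] Q2=[P3]
t=22-24: P3@Q2 runs 2, rem=0, completes. Q0=[] Q1=[] Q2=[]

Answer: P1(0-3) P2(3-6) P3(6-9) P1(9-11) P2(11-16) P3(16-22) P3(22-24)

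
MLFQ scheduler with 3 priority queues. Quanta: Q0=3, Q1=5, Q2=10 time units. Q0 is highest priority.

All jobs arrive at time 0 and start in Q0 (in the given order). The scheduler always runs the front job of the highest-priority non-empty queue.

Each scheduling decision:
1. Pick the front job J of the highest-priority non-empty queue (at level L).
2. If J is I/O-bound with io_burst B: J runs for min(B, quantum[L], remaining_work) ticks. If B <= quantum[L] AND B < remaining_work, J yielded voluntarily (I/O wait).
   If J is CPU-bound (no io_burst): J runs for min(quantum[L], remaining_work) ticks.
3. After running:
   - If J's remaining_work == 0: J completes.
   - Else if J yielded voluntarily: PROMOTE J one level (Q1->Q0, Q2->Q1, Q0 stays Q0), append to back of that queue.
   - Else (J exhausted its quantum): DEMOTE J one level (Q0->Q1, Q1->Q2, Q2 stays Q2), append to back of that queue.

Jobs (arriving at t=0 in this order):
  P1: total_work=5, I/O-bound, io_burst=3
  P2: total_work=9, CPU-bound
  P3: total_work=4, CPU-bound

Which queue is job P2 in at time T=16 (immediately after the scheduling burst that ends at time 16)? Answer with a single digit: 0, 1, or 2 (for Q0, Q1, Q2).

t=0-3: P1@Q0 runs 3, rem=2, I/O yield, promote→Q0. Q0=[P2,P3,P1] Q1=[] Q2=[]
t=3-6: P2@Q0 runs 3, rem=6, quantum used, demote→Q1. Q0=[P3,P1] Q1=[P2] Q2=[]
t=6-9: P3@Q0 runs 3, rem=1, quantum used, demote→Q1. Q0=[P1] Q1=[P2,P3] Q2=[]
t=9-11: P1@Q0 runs 2, rem=0, completes. Q0=[] Q1=[P2,P3] Q2=[]
t=11-16: P2@Q1 runs 5, rem=1, quantum used, demote→Q2. Q0=[] Q1=[P3] Q2=[P2]
t=16-17: P3@Q1 runs 1, rem=0, completes. Q0=[] Q1=[] Q2=[P2]
t=17-18: P2@Q2 runs 1, rem=0, completes. Q0=[] Q1=[] Q2=[]

Answer: 2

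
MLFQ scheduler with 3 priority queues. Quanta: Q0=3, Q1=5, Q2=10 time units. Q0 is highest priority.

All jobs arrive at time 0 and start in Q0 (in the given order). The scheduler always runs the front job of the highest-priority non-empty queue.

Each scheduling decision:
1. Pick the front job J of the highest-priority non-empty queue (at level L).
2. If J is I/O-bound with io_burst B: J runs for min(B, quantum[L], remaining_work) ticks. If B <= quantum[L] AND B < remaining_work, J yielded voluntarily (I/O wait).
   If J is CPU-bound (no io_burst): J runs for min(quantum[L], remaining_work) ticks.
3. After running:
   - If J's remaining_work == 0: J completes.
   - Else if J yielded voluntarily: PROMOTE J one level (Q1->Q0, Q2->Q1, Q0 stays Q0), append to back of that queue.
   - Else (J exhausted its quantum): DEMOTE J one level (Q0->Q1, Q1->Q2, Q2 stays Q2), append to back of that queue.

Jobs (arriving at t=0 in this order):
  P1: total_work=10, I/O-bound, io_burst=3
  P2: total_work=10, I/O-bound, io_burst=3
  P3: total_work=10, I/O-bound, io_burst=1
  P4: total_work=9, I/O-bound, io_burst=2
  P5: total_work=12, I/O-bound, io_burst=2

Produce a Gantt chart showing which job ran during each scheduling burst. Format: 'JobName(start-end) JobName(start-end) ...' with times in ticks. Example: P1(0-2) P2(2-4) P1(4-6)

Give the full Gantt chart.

Answer: P1(0-3) P2(3-6) P3(6-7) P4(7-9) P5(9-11) P1(11-14) P2(14-17) P3(17-18) P4(18-20) P5(20-22) P1(22-25) P2(25-28) P3(28-29) P4(29-31) P5(31-33) P1(33-34) P2(34-35) P3(35-36) P4(36-38) P5(38-40) P3(40-41) P4(41-42) P5(42-44) P3(44-45) P5(45-47) P3(47-48) P3(48-49) P3(49-50) P3(50-51)

Derivation:
t=0-3: P1@Q0 runs 3, rem=7, I/O yield, promote→Q0. Q0=[P2,P3,P4,P5,P1] Q1=[] Q2=[]
t=3-6: P2@Q0 runs 3, rem=7, I/O yield, promote→Q0. Q0=[P3,P4,P5,P1,P2] Q1=[] Q2=[]
t=6-7: P3@Q0 runs 1, rem=9, I/O yield, promote→Q0. Q0=[P4,P5,P1,P2,P3] Q1=[] Q2=[]
t=7-9: P4@Q0 runs 2, rem=7, I/O yield, promote→Q0. Q0=[P5,P1,P2,P3,P4] Q1=[] Q2=[]
t=9-11: P5@Q0 runs 2, rem=10, I/O yield, promote→Q0. Q0=[P1,P2,P3,P4,P5] Q1=[] Q2=[]
t=11-14: P1@Q0 runs 3, rem=4, I/O yield, promote→Q0. Q0=[P2,P3,P4,P5,P1] Q1=[] Q2=[]
t=14-17: P2@Q0 runs 3, rem=4, I/O yield, promote→Q0. Q0=[P3,P4,P5,P1,P2] Q1=[] Q2=[]
t=17-18: P3@Q0 runs 1, rem=8, I/O yield, promote→Q0. Q0=[P4,P5,P1,P2,P3] Q1=[] Q2=[]
t=18-20: P4@Q0 runs 2, rem=5, I/O yield, promote→Q0. Q0=[P5,P1,P2,P3,P4] Q1=[] Q2=[]
t=20-22: P5@Q0 runs 2, rem=8, I/O yield, promote→Q0. Q0=[P1,P2,P3,P4,P5] Q1=[] Q2=[]
t=22-25: P1@Q0 runs 3, rem=1, I/O yield, promote→Q0. Q0=[P2,P3,P4,P5,P1] Q1=[] Q2=[]
t=25-28: P2@Q0 runs 3, rem=1, I/O yield, promote→Q0. Q0=[P3,P4,P5,P1,P2] Q1=[] Q2=[]
t=28-29: P3@Q0 runs 1, rem=7, I/O yield, promote→Q0. Q0=[P4,P5,P1,P2,P3] Q1=[] Q2=[]
t=29-31: P4@Q0 runs 2, rem=3, I/O yield, promote→Q0. Q0=[P5,P1,P2,P3,P4] Q1=[] Q2=[]
t=31-33: P5@Q0 runs 2, rem=6, I/O yield, promote→Q0. Q0=[P1,P2,P3,P4,P5] Q1=[] Q2=[]
t=33-34: P1@Q0 runs 1, rem=0, completes. Q0=[P2,P3,P4,P5] Q1=[] Q2=[]
t=34-35: P2@Q0 runs 1, rem=0, completes. Q0=[P3,P4,P5] Q1=[] Q2=[]
t=35-36: P3@Q0 runs 1, rem=6, I/O yield, promote→Q0. Q0=[P4,P5,P3] Q1=[] Q2=[]
t=36-38: P4@Q0 runs 2, rem=1, I/O yield, promote→Q0. Q0=[P5,P3,P4] Q1=[] Q2=[]
t=38-40: P5@Q0 runs 2, rem=4, I/O yield, promote→Q0. Q0=[P3,P4,P5] Q1=[] Q2=[]
t=40-41: P3@Q0 runs 1, rem=5, I/O yield, promote→Q0. Q0=[P4,P5,P3] Q1=[] Q2=[]
t=41-42: P4@Q0 runs 1, rem=0, completes. Q0=[P5,P3] Q1=[] Q2=[]
t=42-44: P5@Q0 runs 2, rem=2, I/O yield, promote→Q0. Q0=[P3,P5] Q1=[] Q2=[]
t=44-45: P3@Q0 runs 1, rem=4, I/O yield, promote→Q0. Q0=[P5,P3] Q1=[] Q2=[]
t=45-47: P5@Q0 runs 2, rem=0, completes. Q0=[P3] Q1=[] Q2=[]
t=47-48: P3@Q0 runs 1, rem=3, I/O yield, promote→Q0. Q0=[P3] Q1=[] Q2=[]
t=48-49: P3@Q0 runs 1, rem=2, I/O yield, promote→Q0. Q0=[P3] Q1=[] Q2=[]
t=49-50: P3@Q0 runs 1, rem=1, I/O yield, promote→Q0. Q0=[P3] Q1=[] Q2=[]
t=50-51: P3@Q0 runs 1, rem=0, completes. Q0=[] Q1=[] Q2=[]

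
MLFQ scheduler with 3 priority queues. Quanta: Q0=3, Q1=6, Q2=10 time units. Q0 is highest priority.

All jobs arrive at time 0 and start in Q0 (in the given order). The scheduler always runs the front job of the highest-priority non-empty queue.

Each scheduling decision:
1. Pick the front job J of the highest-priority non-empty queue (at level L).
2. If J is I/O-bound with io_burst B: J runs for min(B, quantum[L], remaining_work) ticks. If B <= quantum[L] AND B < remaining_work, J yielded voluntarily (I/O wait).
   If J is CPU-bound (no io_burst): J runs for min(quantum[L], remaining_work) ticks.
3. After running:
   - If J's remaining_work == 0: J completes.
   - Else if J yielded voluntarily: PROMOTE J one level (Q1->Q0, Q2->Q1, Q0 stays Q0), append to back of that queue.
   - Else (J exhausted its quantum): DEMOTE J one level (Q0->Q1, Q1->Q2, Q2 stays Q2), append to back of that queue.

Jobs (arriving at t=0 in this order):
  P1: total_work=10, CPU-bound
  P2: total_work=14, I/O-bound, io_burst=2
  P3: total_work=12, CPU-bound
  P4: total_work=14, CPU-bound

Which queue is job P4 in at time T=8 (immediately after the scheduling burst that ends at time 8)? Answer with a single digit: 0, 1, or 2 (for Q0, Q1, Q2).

Answer: 0

Derivation:
t=0-3: P1@Q0 runs 3, rem=7, quantum used, demote→Q1. Q0=[P2,P3,P4] Q1=[P1] Q2=[]
t=3-5: P2@Q0 runs 2, rem=12, I/O yield, promote→Q0. Q0=[P3,P4,P2] Q1=[P1] Q2=[]
t=5-8: P3@Q0 runs 3, rem=9, quantum used, demote→Q1. Q0=[P4,P2] Q1=[P1,P3] Q2=[]
t=8-11: P4@Q0 runs 3, rem=11, quantum used, demote→Q1. Q0=[P2] Q1=[P1,P3,P4] Q2=[]
t=11-13: P2@Q0 runs 2, rem=10, I/O yield, promote→Q0. Q0=[P2] Q1=[P1,P3,P4] Q2=[]
t=13-15: P2@Q0 runs 2, rem=8, I/O yield, promote→Q0. Q0=[P2] Q1=[P1,P3,P4] Q2=[]
t=15-17: P2@Q0 runs 2, rem=6, I/O yield, promote→Q0. Q0=[P2] Q1=[P1,P3,P4] Q2=[]
t=17-19: P2@Q0 runs 2, rem=4, I/O yield, promote→Q0. Q0=[P2] Q1=[P1,P3,P4] Q2=[]
t=19-21: P2@Q0 runs 2, rem=2, I/O yield, promote→Q0. Q0=[P2] Q1=[P1,P3,P4] Q2=[]
t=21-23: P2@Q0 runs 2, rem=0, completes. Q0=[] Q1=[P1,P3,P4] Q2=[]
t=23-29: P1@Q1 runs 6, rem=1, quantum used, demote→Q2. Q0=[] Q1=[P3,P4] Q2=[P1]
t=29-35: P3@Q1 runs 6, rem=3, quantum used, demote→Q2. Q0=[] Q1=[P4] Q2=[P1,P3]
t=35-41: P4@Q1 runs 6, rem=5, quantum used, demote→Q2. Q0=[] Q1=[] Q2=[P1,P3,P4]
t=41-42: P1@Q2 runs 1, rem=0, completes. Q0=[] Q1=[] Q2=[P3,P4]
t=42-45: P3@Q2 runs 3, rem=0, completes. Q0=[] Q1=[] Q2=[P4]
t=45-50: P4@Q2 runs 5, rem=0, completes. Q0=[] Q1=[] Q2=[]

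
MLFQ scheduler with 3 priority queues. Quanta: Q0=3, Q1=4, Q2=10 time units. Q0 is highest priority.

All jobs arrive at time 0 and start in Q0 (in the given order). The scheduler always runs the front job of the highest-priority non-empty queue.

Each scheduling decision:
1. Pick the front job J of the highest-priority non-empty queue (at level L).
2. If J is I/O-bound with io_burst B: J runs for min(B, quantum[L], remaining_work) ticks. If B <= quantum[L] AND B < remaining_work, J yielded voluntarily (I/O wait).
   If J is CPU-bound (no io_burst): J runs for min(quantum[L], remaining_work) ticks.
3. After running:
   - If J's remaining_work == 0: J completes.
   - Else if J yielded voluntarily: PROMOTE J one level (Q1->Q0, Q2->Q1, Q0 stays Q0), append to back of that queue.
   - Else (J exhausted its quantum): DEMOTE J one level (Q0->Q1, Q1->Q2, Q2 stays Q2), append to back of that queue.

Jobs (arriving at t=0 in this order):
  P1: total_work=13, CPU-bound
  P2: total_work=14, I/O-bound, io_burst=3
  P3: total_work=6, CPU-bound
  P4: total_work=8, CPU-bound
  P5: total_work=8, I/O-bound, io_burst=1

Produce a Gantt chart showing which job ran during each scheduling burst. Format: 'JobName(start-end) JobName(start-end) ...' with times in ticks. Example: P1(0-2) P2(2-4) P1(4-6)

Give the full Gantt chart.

Answer: P1(0-3) P2(3-6) P3(6-9) P4(9-12) P5(12-13) P2(13-16) P5(16-17) P2(17-20) P5(20-21) P2(21-24) P5(24-25) P2(25-27) P5(27-28) P5(28-29) P5(29-30) P5(30-31) P1(31-35) P3(35-38) P4(38-42) P1(42-48) P4(48-49)

Derivation:
t=0-3: P1@Q0 runs 3, rem=10, quantum used, demote→Q1. Q0=[P2,P3,P4,P5] Q1=[P1] Q2=[]
t=3-6: P2@Q0 runs 3, rem=11, I/O yield, promote→Q0. Q0=[P3,P4,P5,P2] Q1=[P1] Q2=[]
t=6-9: P3@Q0 runs 3, rem=3, quantum used, demote→Q1. Q0=[P4,P5,P2] Q1=[P1,P3] Q2=[]
t=9-12: P4@Q0 runs 3, rem=5, quantum used, demote→Q1. Q0=[P5,P2] Q1=[P1,P3,P4] Q2=[]
t=12-13: P5@Q0 runs 1, rem=7, I/O yield, promote→Q0. Q0=[P2,P5] Q1=[P1,P3,P4] Q2=[]
t=13-16: P2@Q0 runs 3, rem=8, I/O yield, promote→Q0. Q0=[P5,P2] Q1=[P1,P3,P4] Q2=[]
t=16-17: P5@Q0 runs 1, rem=6, I/O yield, promote→Q0. Q0=[P2,P5] Q1=[P1,P3,P4] Q2=[]
t=17-20: P2@Q0 runs 3, rem=5, I/O yield, promote→Q0. Q0=[P5,P2] Q1=[P1,P3,P4] Q2=[]
t=20-21: P5@Q0 runs 1, rem=5, I/O yield, promote→Q0. Q0=[P2,P5] Q1=[P1,P3,P4] Q2=[]
t=21-24: P2@Q0 runs 3, rem=2, I/O yield, promote→Q0. Q0=[P5,P2] Q1=[P1,P3,P4] Q2=[]
t=24-25: P5@Q0 runs 1, rem=4, I/O yield, promote→Q0. Q0=[P2,P5] Q1=[P1,P3,P4] Q2=[]
t=25-27: P2@Q0 runs 2, rem=0, completes. Q0=[P5] Q1=[P1,P3,P4] Q2=[]
t=27-28: P5@Q0 runs 1, rem=3, I/O yield, promote→Q0. Q0=[P5] Q1=[P1,P3,P4] Q2=[]
t=28-29: P5@Q0 runs 1, rem=2, I/O yield, promote→Q0. Q0=[P5] Q1=[P1,P3,P4] Q2=[]
t=29-30: P5@Q0 runs 1, rem=1, I/O yield, promote→Q0. Q0=[P5] Q1=[P1,P3,P4] Q2=[]
t=30-31: P5@Q0 runs 1, rem=0, completes. Q0=[] Q1=[P1,P3,P4] Q2=[]
t=31-35: P1@Q1 runs 4, rem=6, quantum used, demote→Q2. Q0=[] Q1=[P3,P4] Q2=[P1]
t=35-38: P3@Q1 runs 3, rem=0, completes. Q0=[] Q1=[P4] Q2=[P1]
t=38-42: P4@Q1 runs 4, rem=1, quantum used, demote→Q2. Q0=[] Q1=[] Q2=[P1,P4]
t=42-48: P1@Q2 runs 6, rem=0, completes. Q0=[] Q1=[] Q2=[P4]
t=48-49: P4@Q2 runs 1, rem=0, completes. Q0=[] Q1=[] Q2=[]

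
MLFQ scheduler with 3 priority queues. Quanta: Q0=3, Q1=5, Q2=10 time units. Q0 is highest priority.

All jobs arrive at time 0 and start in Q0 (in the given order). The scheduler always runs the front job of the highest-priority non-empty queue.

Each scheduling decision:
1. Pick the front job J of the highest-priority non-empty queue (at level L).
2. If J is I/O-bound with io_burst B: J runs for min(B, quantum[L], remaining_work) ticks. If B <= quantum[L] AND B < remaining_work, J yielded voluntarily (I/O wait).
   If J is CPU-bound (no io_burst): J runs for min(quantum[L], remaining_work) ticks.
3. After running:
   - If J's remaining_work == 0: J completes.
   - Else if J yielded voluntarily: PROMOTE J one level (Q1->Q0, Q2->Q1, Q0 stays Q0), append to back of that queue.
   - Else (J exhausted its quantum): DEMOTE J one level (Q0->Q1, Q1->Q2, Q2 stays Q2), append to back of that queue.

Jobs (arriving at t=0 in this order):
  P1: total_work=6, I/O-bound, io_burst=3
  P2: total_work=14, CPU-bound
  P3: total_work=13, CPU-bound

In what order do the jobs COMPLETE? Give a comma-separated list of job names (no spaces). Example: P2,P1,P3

Answer: P1,P2,P3

Derivation:
t=0-3: P1@Q0 runs 3, rem=3, I/O yield, promote→Q0. Q0=[P2,P3,P1] Q1=[] Q2=[]
t=3-6: P2@Q0 runs 3, rem=11, quantum used, demote→Q1. Q0=[P3,P1] Q1=[P2] Q2=[]
t=6-9: P3@Q0 runs 3, rem=10, quantum used, demote→Q1. Q0=[P1] Q1=[P2,P3] Q2=[]
t=9-12: P1@Q0 runs 3, rem=0, completes. Q0=[] Q1=[P2,P3] Q2=[]
t=12-17: P2@Q1 runs 5, rem=6, quantum used, demote→Q2. Q0=[] Q1=[P3] Q2=[P2]
t=17-22: P3@Q1 runs 5, rem=5, quantum used, demote→Q2. Q0=[] Q1=[] Q2=[P2,P3]
t=22-28: P2@Q2 runs 6, rem=0, completes. Q0=[] Q1=[] Q2=[P3]
t=28-33: P3@Q2 runs 5, rem=0, completes. Q0=[] Q1=[] Q2=[]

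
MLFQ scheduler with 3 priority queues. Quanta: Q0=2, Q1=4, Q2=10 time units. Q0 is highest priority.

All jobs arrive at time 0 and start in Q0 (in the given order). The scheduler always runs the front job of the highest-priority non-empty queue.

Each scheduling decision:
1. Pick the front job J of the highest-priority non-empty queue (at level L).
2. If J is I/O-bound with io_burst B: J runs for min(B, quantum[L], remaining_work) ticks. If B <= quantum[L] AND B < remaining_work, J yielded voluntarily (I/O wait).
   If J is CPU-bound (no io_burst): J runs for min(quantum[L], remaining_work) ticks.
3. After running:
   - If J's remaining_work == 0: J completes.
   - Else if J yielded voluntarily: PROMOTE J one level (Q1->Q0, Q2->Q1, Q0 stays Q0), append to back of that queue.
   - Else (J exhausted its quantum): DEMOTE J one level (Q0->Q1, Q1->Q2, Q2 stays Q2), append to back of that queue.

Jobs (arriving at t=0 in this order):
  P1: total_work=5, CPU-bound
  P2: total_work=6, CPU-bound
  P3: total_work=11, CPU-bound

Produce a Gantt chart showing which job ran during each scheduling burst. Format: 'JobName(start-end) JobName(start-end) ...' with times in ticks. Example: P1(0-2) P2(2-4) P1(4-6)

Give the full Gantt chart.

Answer: P1(0-2) P2(2-4) P3(4-6) P1(6-9) P2(9-13) P3(13-17) P3(17-22)

Derivation:
t=0-2: P1@Q0 runs 2, rem=3, quantum used, demote→Q1. Q0=[P2,P3] Q1=[P1] Q2=[]
t=2-4: P2@Q0 runs 2, rem=4, quantum used, demote→Q1. Q0=[P3] Q1=[P1,P2] Q2=[]
t=4-6: P3@Q0 runs 2, rem=9, quantum used, demote→Q1. Q0=[] Q1=[P1,P2,P3] Q2=[]
t=6-9: P1@Q1 runs 3, rem=0, completes. Q0=[] Q1=[P2,P3] Q2=[]
t=9-13: P2@Q1 runs 4, rem=0, completes. Q0=[] Q1=[P3] Q2=[]
t=13-17: P3@Q1 runs 4, rem=5, quantum used, demote→Q2. Q0=[] Q1=[] Q2=[P3]
t=17-22: P3@Q2 runs 5, rem=0, completes. Q0=[] Q1=[] Q2=[]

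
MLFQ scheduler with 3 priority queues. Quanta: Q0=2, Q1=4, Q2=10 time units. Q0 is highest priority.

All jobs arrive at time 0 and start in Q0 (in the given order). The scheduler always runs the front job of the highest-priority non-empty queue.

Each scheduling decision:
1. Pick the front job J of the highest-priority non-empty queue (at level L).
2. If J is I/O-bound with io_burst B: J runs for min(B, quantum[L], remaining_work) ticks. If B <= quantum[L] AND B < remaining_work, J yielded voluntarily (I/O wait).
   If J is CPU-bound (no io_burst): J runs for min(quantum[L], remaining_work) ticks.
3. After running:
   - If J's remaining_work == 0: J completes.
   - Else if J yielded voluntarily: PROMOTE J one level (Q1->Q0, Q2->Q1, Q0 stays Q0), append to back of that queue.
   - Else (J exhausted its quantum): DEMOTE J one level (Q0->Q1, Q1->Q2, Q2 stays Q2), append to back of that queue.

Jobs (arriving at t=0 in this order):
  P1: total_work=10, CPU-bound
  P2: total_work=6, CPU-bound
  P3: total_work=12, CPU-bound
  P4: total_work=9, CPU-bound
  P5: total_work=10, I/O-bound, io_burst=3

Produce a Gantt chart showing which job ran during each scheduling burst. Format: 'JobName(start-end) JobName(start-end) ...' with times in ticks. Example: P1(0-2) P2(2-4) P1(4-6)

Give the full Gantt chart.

t=0-2: P1@Q0 runs 2, rem=8, quantum used, demote→Q1. Q0=[P2,P3,P4,P5] Q1=[P1] Q2=[]
t=2-4: P2@Q0 runs 2, rem=4, quantum used, demote→Q1. Q0=[P3,P4,P5] Q1=[P1,P2] Q2=[]
t=4-6: P3@Q0 runs 2, rem=10, quantum used, demote→Q1. Q0=[P4,P5] Q1=[P1,P2,P3] Q2=[]
t=6-8: P4@Q0 runs 2, rem=7, quantum used, demote→Q1. Q0=[P5] Q1=[P1,P2,P3,P4] Q2=[]
t=8-10: P5@Q0 runs 2, rem=8, quantum used, demote→Q1. Q0=[] Q1=[P1,P2,P3,P4,P5] Q2=[]
t=10-14: P1@Q1 runs 4, rem=4, quantum used, demote→Q2. Q0=[] Q1=[P2,P3,P4,P5] Q2=[P1]
t=14-18: P2@Q1 runs 4, rem=0, completes. Q0=[] Q1=[P3,P4,P5] Q2=[P1]
t=18-22: P3@Q1 runs 4, rem=6, quantum used, demote→Q2. Q0=[] Q1=[P4,P5] Q2=[P1,P3]
t=22-26: P4@Q1 runs 4, rem=3, quantum used, demote→Q2. Q0=[] Q1=[P5] Q2=[P1,P3,P4]
t=26-29: P5@Q1 runs 3, rem=5, I/O yield, promote→Q0. Q0=[P5] Q1=[] Q2=[P1,P3,P4]
t=29-31: P5@Q0 runs 2, rem=3, quantum used, demote→Q1. Q0=[] Q1=[P5] Q2=[P1,P3,P4]
t=31-34: P5@Q1 runs 3, rem=0, completes. Q0=[] Q1=[] Q2=[P1,P3,P4]
t=34-38: P1@Q2 runs 4, rem=0, completes. Q0=[] Q1=[] Q2=[P3,P4]
t=38-44: P3@Q2 runs 6, rem=0, completes. Q0=[] Q1=[] Q2=[P4]
t=44-47: P4@Q2 runs 3, rem=0, completes. Q0=[] Q1=[] Q2=[]

Answer: P1(0-2) P2(2-4) P3(4-6) P4(6-8) P5(8-10) P1(10-14) P2(14-18) P3(18-22) P4(22-26) P5(26-29) P5(29-31) P5(31-34) P1(34-38) P3(38-44) P4(44-47)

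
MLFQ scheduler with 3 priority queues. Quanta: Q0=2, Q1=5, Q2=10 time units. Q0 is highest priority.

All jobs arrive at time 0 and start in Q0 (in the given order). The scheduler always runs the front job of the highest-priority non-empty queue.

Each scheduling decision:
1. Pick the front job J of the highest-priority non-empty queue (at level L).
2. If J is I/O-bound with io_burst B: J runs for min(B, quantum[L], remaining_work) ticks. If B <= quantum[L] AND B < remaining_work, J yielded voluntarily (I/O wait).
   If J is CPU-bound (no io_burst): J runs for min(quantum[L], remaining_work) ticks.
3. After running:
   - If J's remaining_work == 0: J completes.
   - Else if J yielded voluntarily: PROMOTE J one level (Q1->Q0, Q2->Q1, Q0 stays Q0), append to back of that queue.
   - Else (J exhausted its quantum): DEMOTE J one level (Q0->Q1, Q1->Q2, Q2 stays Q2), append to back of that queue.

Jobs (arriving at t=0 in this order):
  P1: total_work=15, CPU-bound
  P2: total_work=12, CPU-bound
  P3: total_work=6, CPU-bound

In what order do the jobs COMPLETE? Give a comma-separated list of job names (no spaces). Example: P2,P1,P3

Answer: P3,P1,P2

Derivation:
t=0-2: P1@Q0 runs 2, rem=13, quantum used, demote→Q1. Q0=[P2,P3] Q1=[P1] Q2=[]
t=2-4: P2@Q0 runs 2, rem=10, quantum used, demote→Q1. Q0=[P3] Q1=[P1,P2] Q2=[]
t=4-6: P3@Q0 runs 2, rem=4, quantum used, demote→Q1. Q0=[] Q1=[P1,P2,P3] Q2=[]
t=6-11: P1@Q1 runs 5, rem=8, quantum used, demote→Q2. Q0=[] Q1=[P2,P3] Q2=[P1]
t=11-16: P2@Q1 runs 5, rem=5, quantum used, demote→Q2. Q0=[] Q1=[P3] Q2=[P1,P2]
t=16-20: P3@Q1 runs 4, rem=0, completes. Q0=[] Q1=[] Q2=[P1,P2]
t=20-28: P1@Q2 runs 8, rem=0, completes. Q0=[] Q1=[] Q2=[P2]
t=28-33: P2@Q2 runs 5, rem=0, completes. Q0=[] Q1=[] Q2=[]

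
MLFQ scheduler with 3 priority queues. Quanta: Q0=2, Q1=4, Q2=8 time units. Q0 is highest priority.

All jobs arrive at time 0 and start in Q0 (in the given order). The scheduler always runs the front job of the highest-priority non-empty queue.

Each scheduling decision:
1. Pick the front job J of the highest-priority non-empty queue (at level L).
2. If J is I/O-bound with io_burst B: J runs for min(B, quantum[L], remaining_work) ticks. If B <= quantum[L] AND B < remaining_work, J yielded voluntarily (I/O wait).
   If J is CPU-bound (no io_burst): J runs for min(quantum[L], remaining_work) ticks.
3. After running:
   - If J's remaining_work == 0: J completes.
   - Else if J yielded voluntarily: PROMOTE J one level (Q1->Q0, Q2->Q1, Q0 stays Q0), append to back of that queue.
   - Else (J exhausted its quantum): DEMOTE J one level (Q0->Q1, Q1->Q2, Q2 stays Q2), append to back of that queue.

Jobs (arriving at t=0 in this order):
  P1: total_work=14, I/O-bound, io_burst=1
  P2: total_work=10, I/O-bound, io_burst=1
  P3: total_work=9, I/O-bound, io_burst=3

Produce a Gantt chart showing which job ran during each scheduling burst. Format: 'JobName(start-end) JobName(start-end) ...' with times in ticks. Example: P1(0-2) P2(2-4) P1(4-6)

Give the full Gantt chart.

t=0-1: P1@Q0 runs 1, rem=13, I/O yield, promote→Q0. Q0=[P2,P3,P1] Q1=[] Q2=[]
t=1-2: P2@Q0 runs 1, rem=9, I/O yield, promote→Q0. Q0=[P3,P1,P2] Q1=[] Q2=[]
t=2-4: P3@Q0 runs 2, rem=7, quantum used, demote→Q1. Q0=[P1,P2] Q1=[P3] Q2=[]
t=4-5: P1@Q0 runs 1, rem=12, I/O yield, promote→Q0. Q0=[P2,P1] Q1=[P3] Q2=[]
t=5-6: P2@Q0 runs 1, rem=8, I/O yield, promote→Q0. Q0=[P1,P2] Q1=[P3] Q2=[]
t=6-7: P1@Q0 runs 1, rem=11, I/O yield, promote→Q0. Q0=[P2,P1] Q1=[P3] Q2=[]
t=7-8: P2@Q0 runs 1, rem=7, I/O yield, promote→Q0. Q0=[P1,P2] Q1=[P3] Q2=[]
t=8-9: P1@Q0 runs 1, rem=10, I/O yield, promote→Q0. Q0=[P2,P1] Q1=[P3] Q2=[]
t=9-10: P2@Q0 runs 1, rem=6, I/O yield, promote→Q0. Q0=[P1,P2] Q1=[P3] Q2=[]
t=10-11: P1@Q0 runs 1, rem=9, I/O yield, promote→Q0. Q0=[P2,P1] Q1=[P3] Q2=[]
t=11-12: P2@Q0 runs 1, rem=5, I/O yield, promote→Q0. Q0=[P1,P2] Q1=[P3] Q2=[]
t=12-13: P1@Q0 runs 1, rem=8, I/O yield, promote→Q0. Q0=[P2,P1] Q1=[P3] Q2=[]
t=13-14: P2@Q0 runs 1, rem=4, I/O yield, promote→Q0. Q0=[P1,P2] Q1=[P3] Q2=[]
t=14-15: P1@Q0 runs 1, rem=7, I/O yield, promote→Q0. Q0=[P2,P1] Q1=[P3] Q2=[]
t=15-16: P2@Q0 runs 1, rem=3, I/O yield, promote→Q0. Q0=[P1,P2] Q1=[P3] Q2=[]
t=16-17: P1@Q0 runs 1, rem=6, I/O yield, promote→Q0. Q0=[P2,P1] Q1=[P3] Q2=[]
t=17-18: P2@Q0 runs 1, rem=2, I/O yield, promote→Q0. Q0=[P1,P2] Q1=[P3] Q2=[]
t=18-19: P1@Q0 runs 1, rem=5, I/O yield, promote→Q0. Q0=[P2,P1] Q1=[P3] Q2=[]
t=19-20: P2@Q0 runs 1, rem=1, I/O yield, promote→Q0. Q0=[P1,P2] Q1=[P3] Q2=[]
t=20-21: P1@Q0 runs 1, rem=4, I/O yield, promote→Q0. Q0=[P2,P1] Q1=[P3] Q2=[]
t=21-22: P2@Q0 runs 1, rem=0, completes. Q0=[P1] Q1=[P3] Q2=[]
t=22-23: P1@Q0 runs 1, rem=3, I/O yield, promote→Q0. Q0=[P1] Q1=[P3] Q2=[]
t=23-24: P1@Q0 runs 1, rem=2, I/O yield, promote→Q0. Q0=[P1] Q1=[P3] Q2=[]
t=24-25: P1@Q0 runs 1, rem=1, I/O yield, promote→Q0. Q0=[P1] Q1=[P3] Q2=[]
t=25-26: P1@Q0 runs 1, rem=0, completes. Q0=[] Q1=[P3] Q2=[]
t=26-29: P3@Q1 runs 3, rem=4, I/O yield, promote→Q0. Q0=[P3] Q1=[] Q2=[]
t=29-31: P3@Q0 runs 2, rem=2, quantum used, demote→Q1. Q0=[] Q1=[P3] Q2=[]
t=31-33: P3@Q1 runs 2, rem=0, completes. Q0=[] Q1=[] Q2=[]

Answer: P1(0-1) P2(1-2) P3(2-4) P1(4-5) P2(5-6) P1(6-7) P2(7-8) P1(8-9) P2(9-10) P1(10-11) P2(11-12) P1(12-13) P2(13-14) P1(14-15) P2(15-16) P1(16-17) P2(17-18) P1(18-19) P2(19-20) P1(20-21) P2(21-22) P1(22-23) P1(23-24) P1(24-25) P1(25-26) P3(26-29) P3(29-31) P3(31-33)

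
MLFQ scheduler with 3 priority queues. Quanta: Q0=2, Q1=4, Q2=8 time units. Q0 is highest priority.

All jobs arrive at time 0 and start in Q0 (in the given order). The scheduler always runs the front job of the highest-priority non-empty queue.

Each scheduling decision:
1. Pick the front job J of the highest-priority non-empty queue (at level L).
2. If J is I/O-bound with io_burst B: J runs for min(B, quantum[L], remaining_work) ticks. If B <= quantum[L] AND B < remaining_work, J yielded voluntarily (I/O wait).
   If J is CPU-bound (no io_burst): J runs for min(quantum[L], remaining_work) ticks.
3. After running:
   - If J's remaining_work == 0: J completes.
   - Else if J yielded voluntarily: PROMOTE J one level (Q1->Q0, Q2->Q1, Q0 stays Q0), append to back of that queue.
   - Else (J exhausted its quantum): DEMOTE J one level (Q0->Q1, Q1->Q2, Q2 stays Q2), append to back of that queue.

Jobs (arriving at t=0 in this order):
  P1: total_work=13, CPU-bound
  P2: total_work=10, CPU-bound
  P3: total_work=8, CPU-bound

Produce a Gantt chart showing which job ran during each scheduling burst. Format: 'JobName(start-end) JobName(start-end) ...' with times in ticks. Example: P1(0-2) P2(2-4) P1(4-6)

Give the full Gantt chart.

Answer: P1(0-2) P2(2-4) P3(4-6) P1(6-10) P2(10-14) P3(14-18) P1(18-25) P2(25-29) P3(29-31)

Derivation:
t=0-2: P1@Q0 runs 2, rem=11, quantum used, demote→Q1. Q0=[P2,P3] Q1=[P1] Q2=[]
t=2-4: P2@Q0 runs 2, rem=8, quantum used, demote→Q1. Q0=[P3] Q1=[P1,P2] Q2=[]
t=4-6: P3@Q0 runs 2, rem=6, quantum used, demote→Q1. Q0=[] Q1=[P1,P2,P3] Q2=[]
t=6-10: P1@Q1 runs 4, rem=7, quantum used, demote→Q2. Q0=[] Q1=[P2,P3] Q2=[P1]
t=10-14: P2@Q1 runs 4, rem=4, quantum used, demote→Q2. Q0=[] Q1=[P3] Q2=[P1,P2]
t=14-18: P3@Q1 runs 4, rem=2, quantum used, demote→Q2. Q0=[] Q1=[] Q2=[P1,P2,P3]
t=18-25: P1@Q2 runs 7, rem=0, completes. Q0=[] Q1=[] Q2=[P2,P3]
t=25-29: P2@Q2 runs 4, rem=0, completes. Q0=[] Q1=[] Q2=[P3]
t=29-31: P3@Q2 runs 2, rem=0, completes. Q0=[] Q1=[] Q2=[]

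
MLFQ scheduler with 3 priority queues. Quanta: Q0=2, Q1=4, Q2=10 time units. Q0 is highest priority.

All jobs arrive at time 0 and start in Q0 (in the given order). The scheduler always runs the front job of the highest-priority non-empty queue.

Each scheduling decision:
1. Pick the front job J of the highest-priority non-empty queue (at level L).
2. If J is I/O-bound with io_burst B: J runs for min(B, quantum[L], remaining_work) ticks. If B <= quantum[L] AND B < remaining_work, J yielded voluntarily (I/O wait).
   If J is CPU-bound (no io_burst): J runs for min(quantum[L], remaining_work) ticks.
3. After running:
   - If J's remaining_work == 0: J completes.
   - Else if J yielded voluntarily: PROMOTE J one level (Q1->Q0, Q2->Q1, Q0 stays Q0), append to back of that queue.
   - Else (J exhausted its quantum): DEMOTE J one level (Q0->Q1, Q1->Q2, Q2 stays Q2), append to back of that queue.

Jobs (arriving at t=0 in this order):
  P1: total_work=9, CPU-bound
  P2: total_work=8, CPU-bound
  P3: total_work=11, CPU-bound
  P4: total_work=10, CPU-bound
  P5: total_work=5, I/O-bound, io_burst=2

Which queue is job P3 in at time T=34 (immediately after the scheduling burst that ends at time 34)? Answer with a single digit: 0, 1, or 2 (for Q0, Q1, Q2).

t=0-2: P1@Q0 runs 2, rem=7, quantum used, demote→Q1. Q0=[P2,P3,P4,P5] Q1=[P1] Q2=[]
t=2-4: P2@Q0 runs 2, rem=6, quantum used, demote→Q1. Q0=[P3,P4,P5] Q1=[P1,P2] Q2=[]
t=4-6: P3@Q0 runs 2, rem=9, quantum used, demote→Q1. Q0=[P4,P5] Q1=[P1,P2,P3] Q2=[]
t=6-8: P4@Q0 runs 2, rem=8, quantum used, demote→Q1. Q0=[P5] Q1=[P1,P2,P3,P4] Q2=[]
t=8-10: P5@Q0 runs 2, rem=3, I/O yield, promote→Q0. Q0=[P5] Q1=[P1,P2,P3,P4] Q2=[]
t=10-12: P5@Q0 runs 2, rem=1, I/O yield, promote→Q0. Q0=[P5] Q1=[P1,P2,P3,P4] Q2=[]
t=12-13: P5@Q0 runs 1, rem=0, completes. Q0=[] Q1=[P1,P2,P3,P4] Q2=[]
t=13-17: P1@Q1 runs 4, rem=3, quantum used, demote→Q2. Q0=[] Q1=[P2,P3,P4] Q2=[P1]
t=17-21: P2@Q1 runs 4, rem=2, quantum used, demote→Q2. Q0=[] Q1=[P3,P4] Q2=[P1,P2]
t=21-25: P3@Q1 runs 4, rem=5, quantum used, demote→Q2. Q0=[] Q1=[P4] Q2=[P1,P2,P3]
t=25-29: P4@Q1 runs 4, rem=4, quantum used, demote→Q2. Q0=[] Q1=[] Q2=[P1,P2,P3,P4]
t=29-32: P1@Q2 runs 3, rem=0, completes. Q0=[] Q1=[] Q2=[P2,P3,P4]
t=32-34: P2@Q2 runs 2, rem=0, completes. Q0=[] Q1=[] Q2=[P3,P4]
t=34-39: P3@Q2 runs 5, rem=0, completes. Q0=[] Q1=[] Q2=[P4]
t=39-43: P4@Q2 runs 4, rem=0, completes. Q0=[] Q1=[] Q2=[]

Answer: 2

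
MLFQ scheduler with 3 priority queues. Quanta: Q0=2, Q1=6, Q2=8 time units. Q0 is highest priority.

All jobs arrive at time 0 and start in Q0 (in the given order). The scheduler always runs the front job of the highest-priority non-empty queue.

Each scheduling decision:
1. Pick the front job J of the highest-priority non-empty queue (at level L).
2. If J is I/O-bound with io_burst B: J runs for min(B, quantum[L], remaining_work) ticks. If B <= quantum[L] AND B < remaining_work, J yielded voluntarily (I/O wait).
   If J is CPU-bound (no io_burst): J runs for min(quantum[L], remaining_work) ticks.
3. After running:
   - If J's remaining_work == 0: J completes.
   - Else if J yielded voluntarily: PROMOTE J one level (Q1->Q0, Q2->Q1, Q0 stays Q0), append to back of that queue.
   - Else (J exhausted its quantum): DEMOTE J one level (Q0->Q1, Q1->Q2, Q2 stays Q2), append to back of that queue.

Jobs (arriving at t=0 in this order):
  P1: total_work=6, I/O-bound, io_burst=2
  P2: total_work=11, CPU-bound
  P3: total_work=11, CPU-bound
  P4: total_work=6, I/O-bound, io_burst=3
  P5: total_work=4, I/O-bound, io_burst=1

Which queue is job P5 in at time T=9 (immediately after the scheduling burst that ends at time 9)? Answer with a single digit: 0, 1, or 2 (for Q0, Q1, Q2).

t=0-2: P1@Q0 runs 2, rem=4, I/O yield, promote→Q0. Q0=[P2,P3,P4,P5,P1] Q1=[] Q2=[]
t=2-4: P2@Q0 runs 2, rem=9, quantum used, demote→Q1. Q0=[P3,P4,P5,P1] Q1=[P2] Q2=[]
t=4-6: P3@Q0 runs 2, rem=9, quantum used, demote→Q1. Q0=[P4,P5,P1] Q1=[P2,P3] Q2=[]
t=6-8: P4@Q0 runs 2, rem=4, quantum used, demote→Q1. Q0=[P5,P1] Q1=[P2,P3,P4] Q2=[]
t=8-9: P5@Q0 runs 1, rem=3, I/O yield, promote→Q0. Q0=[P1,P5] Q1=[P2,P3,P4] Q2=[]
t=9-11: P1@Q0 runs 2, rem=2, I/O yield, promote→Q0. Q0=[P5,P1] Q1=[P2,P3,P4] Q2=[]
t=11-12: P5@Q0 runs 1, rem=2, I/O yield, promote→Q0. Q0=[P1,P5] Q1=[P2,P3,P4] Q2=[]
t=12-14: P1@Q0 runs 2, rem=0, completes. Q0=[P5] Q1=[P2,P3,P4] Q2=[]
t=14-15: P5@Q0 runs 1, rem=1, I/O yield, promote→Q0. Q0=[P5] Q1=[P2,P3,P4] Q2=[]
t=15-16: P5@Q0 runs 1, rem=0, completes. Q0=[] Q1=[P2,P3,P4] Q2=[]
t=16-22: P2@Q1 runs 6, rem=3, quantum used, demote→Q2. Q0=[] Q1=[P3,P4] Q2=[P2]
t=22-28: P3@Q1 runs 6, rem=3, quantum used, demote→Q2. Q0=[] Q1=[P4] Q2=[P2,P3]
t=28-31: P4@Q1 runs 3, rem=1, I/O yield, promote→Q0. Q0=[P4] Q1=[] Q2=[P2,P3]
t=31-32: P4@Q0 runs 1, rem=0, completes. Q0=[] Q1=[] Q2=[P2,P3]
t=32-35: P2@Q2 runs 3, rem=0, completes. Q0=[] Q1=[] Q2=[P3]
t=35-38: P3@Q2 runs 3, rem=0, completes. Q0=[] Q1=[] Q2=[]

Answer: 0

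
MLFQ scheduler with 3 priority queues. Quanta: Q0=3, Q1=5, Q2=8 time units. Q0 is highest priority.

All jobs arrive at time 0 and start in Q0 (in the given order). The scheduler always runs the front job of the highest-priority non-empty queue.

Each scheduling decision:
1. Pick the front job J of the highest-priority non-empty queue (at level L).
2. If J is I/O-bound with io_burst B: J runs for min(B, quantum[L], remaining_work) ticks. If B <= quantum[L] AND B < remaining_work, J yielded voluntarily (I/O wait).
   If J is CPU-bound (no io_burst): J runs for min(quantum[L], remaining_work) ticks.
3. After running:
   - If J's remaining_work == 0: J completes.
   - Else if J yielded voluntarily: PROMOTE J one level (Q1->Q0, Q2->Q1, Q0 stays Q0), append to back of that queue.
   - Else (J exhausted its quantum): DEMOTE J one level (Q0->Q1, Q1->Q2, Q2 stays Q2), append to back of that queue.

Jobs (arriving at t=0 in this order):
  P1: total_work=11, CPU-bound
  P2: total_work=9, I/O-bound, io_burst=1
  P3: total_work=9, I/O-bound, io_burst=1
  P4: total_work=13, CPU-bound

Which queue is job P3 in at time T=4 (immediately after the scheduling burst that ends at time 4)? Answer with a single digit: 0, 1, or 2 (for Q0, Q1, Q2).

t=0-3: P1@Q0 runs 3, rem=8, quantum used, demote→Q1. Q0=[P2,P3,P4] Q1=[P1] Q2=[]
t=3-4: P2@Q0 runs 1, rem=8, I/O yield, promote→Q0. Q0=[P3,P4,P2] Q1=[P1] Q2=[]
t=4-5: P3@Q0 runs 1, rem=8, I/O yield, promote→Q0. Q0=[P4,P2,P3] Q1=[P1] Q2=[]
t=5-8: P4@Q0 runs 3, rem=10, quantum used, demote→Q1. Q0=[P2,P3] Q1=[P1,P4] Q2=[]
t=8-9: P2@Q0 runs 1, rem=7, I/O yield, promote→Q0. Q0=[P3,P2] Q1=[P1,P4] Q2=[]
t=9-10: P3@Q0 runs 1, rem=7, I/O yield, promote→Q0. Q0=[P2,P3] Q1=[P1,P4] Q2=[]
t=10-11: P2@Q0 runs 1, rem=6, I/O yield, promote→Q0. Q0=[P3,P2] Q1=[P1,P4] Q2=[]
t=11-12: P3@Q0 runs 1, rem=6, I/O yield, promote→Q0. Q0=[P2,P3] Q1=[P1,P4] Q2=[]
t=12-13: P2@Q0 runs 1, rem=5, I/O yield, promote→Q0. Q0=[P3,P2] Q1=[P1,P4] Q2=[]
t=13-14: P3@Q0 runs 1, rem=5, I/O yield, promote→Q0. Q0=[P2,P3] Q1=[P1,P4] Q2=[]
t=14-15: P2@Q0 runs 1, rem=4, I/O yield, promote→Q0. Q0=[P3,P2] Q1=[P1,P4] Q2=[]
t=15-16: P3@Q0 runs 1, rem=4, I/O yield, promote→Q0. Q0=[P2,P3] Q1=[P1,P4] Q2=[]
t=16-17: P2@Q0 runs 1, rem=3, I/O yield, promote→Q0. Q0=[P3,P2] Q1=[P1,P4] Q2=[]
t=17-18: P3@Q0 runs 1, rem=3, I/O yield, promote→Q0. Q0=[P2,P3] Q1=[P1,P4] Q2=[]
t=18-19: P2@Q0 runs 1, rem=2, I/O yield, promote→Q0. Q0=[P3,P2] Q1=[P1,P4] Q2=[]
t=19-20: P3@Q0 runs 1, rem=2, I/O yield, promote→Q0. Q0=[P2,P3] Q1=[P1,P4] Q2=[]
t=20-21: P2@Q0 runs 1, rem=1, I/O yield, promote→Q0. Q0=[P3,P2] Q1=[P1,P4] Q2=[]
t=21-22: P3@Q0 runs 1, rem=1, I/O yield, promote→Q0. Q0=[P2,P3] Q1=[P1,P4] Q2=[]
t=22-23: P2@Q0 runs 1, rem=0, completes. Q0=[P3] Q1=[P1,P4] Q2=[]
t=23-24: P3@Q0 runs 1, rem=0, completes. Q0=[] Q1=[P1,P4] Q2=[]
t=24-29: P1@Q1 runs 5, rem=3, quantum used, demote→Q2. Q0=[] Q1=[P4] Q2=[P1]
t=29-34: P4@Q1 runs 5, rem=5, quantum used, demote→Q2. Q0=[] Q1=[] Q2=[P1,P4]
t=34-37: P1@Q2 runs 3, rem=0, completes. Q0=[] Q1=[] Q2=[P4]
t=37-42: P4@Q2 runs 5, rem=0, completes. Q0=[] Q1=[] Q2=[]

Answer: 0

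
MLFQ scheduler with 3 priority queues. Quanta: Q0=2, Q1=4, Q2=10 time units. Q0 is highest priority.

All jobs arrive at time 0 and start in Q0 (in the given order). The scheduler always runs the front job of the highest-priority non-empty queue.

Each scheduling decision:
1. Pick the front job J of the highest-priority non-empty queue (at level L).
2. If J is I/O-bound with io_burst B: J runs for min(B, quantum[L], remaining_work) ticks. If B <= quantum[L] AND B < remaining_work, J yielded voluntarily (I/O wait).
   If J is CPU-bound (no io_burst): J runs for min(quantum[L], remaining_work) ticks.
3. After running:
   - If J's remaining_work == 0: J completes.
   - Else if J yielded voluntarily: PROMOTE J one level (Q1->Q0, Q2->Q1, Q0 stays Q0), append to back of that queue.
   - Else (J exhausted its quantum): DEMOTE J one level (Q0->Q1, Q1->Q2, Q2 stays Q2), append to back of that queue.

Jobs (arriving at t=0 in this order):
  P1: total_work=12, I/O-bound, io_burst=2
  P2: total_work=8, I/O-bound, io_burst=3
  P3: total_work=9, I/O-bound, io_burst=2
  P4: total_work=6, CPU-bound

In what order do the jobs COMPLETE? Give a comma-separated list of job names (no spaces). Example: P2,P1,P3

Answer: P3,P1,P4,P2

Derivation:
t=0-2: P1@Q0 runs 2, rem=10, I/O yield, promote→Q0. Q0=[P2,P3,P4,P1] Q1=[] Q2=[]
t=2-4: P2@Q0 runs 2, rem=6, quantum used, demote→Q1. Q0=[P3,P4,P1] Q1=[P2] Q2=[]
t=4-6: P3@Q0 runs 2, rem=7, I/O yield, promote→Q0. Q0=[P4,P1,P3] Q1=[P2] Q2=[]
t=6-8: P4@Q0 runs 2, rem=4, quantum used, demote→Q1. Q0=[P1,P3] Q1=[P2,P4] Q2=[]
t=8-10: P1@Q0 runs 2, rem=8, I/O yield, promote→Q0. Q0=[P3,P1] Q1=[P2,P4] Q2=[]
t=10-12: P3@Q0 runs 2, rem=5, I/O yield, promote→Q0. Q0=[P1,P3] Q1=[P2,P4] Q2=[]
t=12-14: P1@Q0 runs 2, rem=6, I/O yield, promote→Q0. Q0=[P3,P1] Q1=[P2,P4] Q2=[]
t=14-16: P3@Q0 runs 2, rem=3, I/O yield, promote→Q0. Q0=[P1,P3] Q1=[P2,P4] Q2=[]
t=16-18: P1@Q0 runs 2, rem=4, I/O yield, promote→Q0. Q0=[P3,P1] Q1=[P2,P4] Q2=[]
t=18-20: P3@Q0 runs 2, rem=1, I/O yield, promote→Q0. Q0=[P1,P3] Q1=[P2,P4] Q2=[]
t=20-22: P1@Q0 runs 2, rem=2, I/O yield, promote→Q0. Q0=[P3,P1] Q1=[P2,P4] Q2=[]
t=22-23: P3@Q0 runs 1, rem=0, completes. Q0=[P1] Q1=[P2,P4] Q2=[]
t=23-25: P1@Q0 runs 2, rem=0, completes. Q0=[] Q1=[P2,P4] Q2=[]
t=25-28: P2@Q1 runs 3, rem=3, I/O yield, promote→Q0. Q0=[P2] Q1=[P4] Q2=[]
t=28-30: P2@Q0 runs 2, rem=1, quantum used, demote→Q1. Q0=[] Q1=[P4,P2] Q2=[]
t=30-34: P4@Q1 runs 4, rem=0, completes. Q0=[] Q1=[P2] Q2=[]
t=34-35: P2@Q1 runs 1, rem=0, completes. Q0=[] Q1=[] Q2=[]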